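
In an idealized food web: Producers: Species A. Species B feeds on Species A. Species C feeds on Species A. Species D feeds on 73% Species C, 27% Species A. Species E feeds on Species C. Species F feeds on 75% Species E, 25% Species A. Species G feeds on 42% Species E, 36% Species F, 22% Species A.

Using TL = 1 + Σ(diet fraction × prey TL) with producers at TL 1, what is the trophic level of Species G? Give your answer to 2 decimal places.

Species B: 1 + 1 = 2
Species C: 1 + 1 = 2
Species D: 1 + (0.73×2 + 0.27×1) = 2.73
Species E: 1 + 2 = 3
Species F: 1 + (0.75×3 + 0.25×1) = 3.5
Species G: 1 + (0.42×3 + 0.36×3.5 + 0.22×1) = 3.74

3.74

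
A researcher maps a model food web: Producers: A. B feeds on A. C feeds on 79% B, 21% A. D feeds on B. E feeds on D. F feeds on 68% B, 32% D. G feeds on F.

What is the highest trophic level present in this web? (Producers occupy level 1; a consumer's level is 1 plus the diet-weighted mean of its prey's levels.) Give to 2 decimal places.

4.32

B: 1 + 1 = 2
C: 1 + (0.79×2 + 0.21×1) = 2.79
D: 1 + 2 = 3
E: 1 + 3 = 4
F: 1 + (0.68×2 + 0.32×3) = 3.32
G: 1 + 3.32 = 4.32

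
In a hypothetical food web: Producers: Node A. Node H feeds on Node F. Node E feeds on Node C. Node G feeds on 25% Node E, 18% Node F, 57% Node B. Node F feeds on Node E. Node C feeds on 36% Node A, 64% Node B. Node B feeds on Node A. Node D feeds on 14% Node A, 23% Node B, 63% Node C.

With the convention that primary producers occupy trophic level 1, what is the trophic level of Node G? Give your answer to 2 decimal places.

3.89

Node B: 1 + 1 = 2
Node C: 1 + (0.36×1 + 0.64×2) = 2.64
Node D: 1 + (0.14×1 + 0.23×2 + 0.63×2.64) = 3.2632
Node E: 1 + 2.64 = 3.64
Node F: 1 + 3.64 = 4.64
Node G: 1 + (0.25×3.64 + 0.18×4.64 + 0.57×2) = 3.8852
Node H: 1 + 4.64 = 5.64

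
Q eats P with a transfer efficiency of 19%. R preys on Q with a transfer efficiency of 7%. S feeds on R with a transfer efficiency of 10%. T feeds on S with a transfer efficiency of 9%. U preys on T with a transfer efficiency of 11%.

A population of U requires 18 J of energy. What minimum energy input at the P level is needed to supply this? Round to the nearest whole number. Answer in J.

1367054 J

Cumulative transfer efficiency: 0.19 × 0.07 × 0.1 × 0.09 × 0.11 = 0.000013167
P energy = 18 / 0.000013167 = 1367054 J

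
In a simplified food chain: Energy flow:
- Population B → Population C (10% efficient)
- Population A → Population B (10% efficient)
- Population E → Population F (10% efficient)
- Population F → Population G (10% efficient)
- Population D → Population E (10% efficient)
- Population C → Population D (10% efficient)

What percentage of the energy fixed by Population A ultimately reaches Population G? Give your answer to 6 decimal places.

0.000100%

Product of link efficiencies: 0.1 × 0.1 × 0.1 × 0.1 × 0.1 × 0.1 = 0.000001
As a percentage: 0.000001 × 100 = 0.000100%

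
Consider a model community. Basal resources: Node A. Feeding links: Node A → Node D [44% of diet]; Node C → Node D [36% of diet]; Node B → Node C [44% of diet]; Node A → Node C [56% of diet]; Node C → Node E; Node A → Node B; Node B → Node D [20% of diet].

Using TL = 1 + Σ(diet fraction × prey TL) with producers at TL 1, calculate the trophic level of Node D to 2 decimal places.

2.72

Node B: 1 + 1 = 2
Node C: 1 + (0.56×1 + 0.44×2) = 2.44
Node D: 1 + (0.2×2 + 0.36×2.44 + 0.44×1) = 2.7184
Node E: 1 + 2.44 = 3.44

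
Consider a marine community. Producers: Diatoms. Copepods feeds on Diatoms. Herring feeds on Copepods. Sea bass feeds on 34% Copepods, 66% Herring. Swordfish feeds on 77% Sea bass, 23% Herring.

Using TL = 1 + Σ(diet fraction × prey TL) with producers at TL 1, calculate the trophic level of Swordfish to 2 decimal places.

Copepods: 1 + 1 = 2
Herring: 1 + 2 = 3
Sea bass: 1 + (0.34×2 + 0.66×3) = 3.66
Swordfish: 1 + (0.77×3.66 + 0.23×3) = 4.5082

4.51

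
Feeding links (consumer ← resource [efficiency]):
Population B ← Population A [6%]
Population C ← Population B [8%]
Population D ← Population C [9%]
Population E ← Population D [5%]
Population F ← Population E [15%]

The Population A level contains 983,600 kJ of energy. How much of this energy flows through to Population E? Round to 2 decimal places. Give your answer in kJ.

Population B: 983600 × 0.06 = 59016 kJ
Population C: 59016 × 0.08 = 4721.28 kJ
Population D: 4721.28 × 0.09 = 424.9152 kJ
Population E: 424.9152 × 0.05 = 21.24576 kJ

21.25 kJ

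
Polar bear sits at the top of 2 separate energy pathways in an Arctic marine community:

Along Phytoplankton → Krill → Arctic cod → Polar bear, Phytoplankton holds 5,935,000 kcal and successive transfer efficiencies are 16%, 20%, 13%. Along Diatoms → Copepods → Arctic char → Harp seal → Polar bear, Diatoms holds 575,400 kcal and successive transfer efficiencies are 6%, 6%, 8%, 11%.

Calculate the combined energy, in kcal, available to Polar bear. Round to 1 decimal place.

24707.8 kcal

Via Phytoplankton: 5935000 × 0.16 × 0.2 × 0.13 = 24689.6 kcal
Via Diatoms: 575400 × 0.06 × 0.06 × 0.08 × 0.11 = 18.228672 kcal
Total at Polar bear: 24689.6 + 18.228672 = 24707.828672 kcal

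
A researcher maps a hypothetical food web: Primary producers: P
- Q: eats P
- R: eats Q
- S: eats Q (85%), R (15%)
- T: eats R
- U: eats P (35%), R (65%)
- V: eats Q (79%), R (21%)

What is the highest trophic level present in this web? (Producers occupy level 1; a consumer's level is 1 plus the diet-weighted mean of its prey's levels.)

4

Q: 1 + 1 = 2
R: 1 + 2 = 3
S: 1 + (0.85×2 + 0.15×3) = 3.15
T: 1 + 3 = 4
U: 1 + (0.35×1 + 0.65×3) = 3.3
V: 1 + (0.79×2 + 0.21×3) = 3.21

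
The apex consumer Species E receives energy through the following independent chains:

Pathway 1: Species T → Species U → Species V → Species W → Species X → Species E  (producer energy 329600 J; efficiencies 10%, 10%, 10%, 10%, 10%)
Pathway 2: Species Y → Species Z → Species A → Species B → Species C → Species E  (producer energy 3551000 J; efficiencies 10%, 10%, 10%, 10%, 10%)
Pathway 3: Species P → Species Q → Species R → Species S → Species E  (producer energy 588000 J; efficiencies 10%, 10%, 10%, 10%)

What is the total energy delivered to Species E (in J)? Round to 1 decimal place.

Pathway 1: 329600 × 0.1 × 0.1 × 0.1 × 0.1 × 0.1 = 3.296 J
Pathway 2: 3551000 × 0.1 × 0.1 × 0.1 × 0.1 × 0.1 = 35.51 J
Pathway 3: 588000 × 0.1 × 0.1 × 0.1 × 0.1 = 58.8 J
Total at Species E: 3.296 + 35.51 + 58.8 = 97.606 J

97.6 J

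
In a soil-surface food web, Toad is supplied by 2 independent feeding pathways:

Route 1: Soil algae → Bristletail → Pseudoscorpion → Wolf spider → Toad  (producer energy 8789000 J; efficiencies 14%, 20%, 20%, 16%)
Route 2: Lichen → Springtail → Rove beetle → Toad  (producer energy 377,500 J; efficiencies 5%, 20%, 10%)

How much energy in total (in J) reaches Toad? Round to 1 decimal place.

Route 1: 8789000 × 0.14 × 0.2 × 0.2 × 0.16 = 7874.944 J
Route 2: 377500 × 0.05 × 0.2 × 0.1 = 377.5 J
Total at Toad: 7874.944 + 377.5 = 8252.444 J

8252.4 J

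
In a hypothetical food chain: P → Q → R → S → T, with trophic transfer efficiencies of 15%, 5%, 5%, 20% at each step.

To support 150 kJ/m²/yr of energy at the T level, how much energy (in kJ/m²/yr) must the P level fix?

2000000 kJ/m²/yr

Cumulative transfer efficiency: 0.15 × 0.05 × 0.05 × 0.2 = 0.000075
P energy = 150 / 0.000075 = 2000000 kJ/m²/yr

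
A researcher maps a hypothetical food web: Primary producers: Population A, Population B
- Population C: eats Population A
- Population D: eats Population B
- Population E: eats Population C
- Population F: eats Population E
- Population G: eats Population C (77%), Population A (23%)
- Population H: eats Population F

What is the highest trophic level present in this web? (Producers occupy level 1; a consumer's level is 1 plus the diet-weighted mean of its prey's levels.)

Population C: 1 + 1 = 2
Population D: 1 + 1 = 2
Population E: 1 + 2 = 3
Population F: 1 + 3 = 4
Population G: 1 + (0.77×2 + 0.23×1) = 2.77
Population H: 1 + 4 = 5

5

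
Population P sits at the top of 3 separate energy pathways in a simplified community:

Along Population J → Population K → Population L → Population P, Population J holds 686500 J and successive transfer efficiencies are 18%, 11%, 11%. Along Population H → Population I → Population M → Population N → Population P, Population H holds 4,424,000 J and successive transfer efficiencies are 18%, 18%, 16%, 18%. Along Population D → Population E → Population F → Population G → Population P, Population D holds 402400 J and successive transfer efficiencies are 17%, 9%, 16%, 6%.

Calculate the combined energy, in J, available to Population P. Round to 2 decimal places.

Via Population J: 686500 × 0.18 × 0.11 × 0.11 = 1495.197 J
Via Population H: 4424000 × 0.18 × 0.18 × 0.16 × 0.18 = 4128.12288 J
Via Population D: 402400 × 0.17 × 0.09 × 0.16 × 0.06 = 59.104512 J
Total at Population P: 1495.197 + 4128.12288 + 59.104512 = 5682.424392 J

5682.42 J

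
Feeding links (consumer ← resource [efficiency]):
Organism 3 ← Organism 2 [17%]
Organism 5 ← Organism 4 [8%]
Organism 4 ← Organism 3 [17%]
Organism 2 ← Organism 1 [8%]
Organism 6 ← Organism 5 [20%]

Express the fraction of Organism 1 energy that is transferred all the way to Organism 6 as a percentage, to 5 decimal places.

0.00370%

Product of link efficiencies: 0.08 × 0.17 × 0.17 × 0.08 × 0.2 = 0.000036992
As a percentage: 0.000036992 × 100 = 0.00370%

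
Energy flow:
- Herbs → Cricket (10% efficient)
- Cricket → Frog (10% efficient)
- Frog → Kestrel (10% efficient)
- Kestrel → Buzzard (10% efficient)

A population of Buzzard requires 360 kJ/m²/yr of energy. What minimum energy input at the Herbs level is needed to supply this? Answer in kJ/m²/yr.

3600000 kJ/m²/yr

Cumulative transfer efficiency: 0.1 × 0.1 × 0.1 × 0.1 = 0.0001
Herbs energy = 360 / 0.0001 = 3600000 kJ/m²/yr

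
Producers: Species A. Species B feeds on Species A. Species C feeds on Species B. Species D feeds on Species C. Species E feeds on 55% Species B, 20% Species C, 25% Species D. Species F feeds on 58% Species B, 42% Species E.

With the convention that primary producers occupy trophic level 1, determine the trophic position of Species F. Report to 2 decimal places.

3.71

Species B: 1 + 1 = 2
Species C: 1 + 2 = 3
Species D: 1 + 3 = 4
Species E: 1 + (0.55×2 + 0.2×3 + 0.25×4) = 3.7
Species F: 1 + (0.58×2 + 0.42×3.7) = 3.714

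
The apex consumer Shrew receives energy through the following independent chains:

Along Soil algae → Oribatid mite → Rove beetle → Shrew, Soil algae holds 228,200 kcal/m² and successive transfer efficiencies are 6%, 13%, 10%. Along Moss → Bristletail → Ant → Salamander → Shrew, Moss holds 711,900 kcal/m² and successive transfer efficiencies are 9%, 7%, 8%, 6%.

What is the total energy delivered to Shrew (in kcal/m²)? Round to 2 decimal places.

199.52 kcal/m²

Via Soil algae: 228200 × 0.06 × 0.13 × 0.1 = 177.996 kcal/m²
Via Moss: 711900 × 0.09 × 0.07 × 0.08 × 0.06 = 21.527856 kcal/m²
Total at Shrew: 177.996 + 21.527856 = 199.523856 kcal/m²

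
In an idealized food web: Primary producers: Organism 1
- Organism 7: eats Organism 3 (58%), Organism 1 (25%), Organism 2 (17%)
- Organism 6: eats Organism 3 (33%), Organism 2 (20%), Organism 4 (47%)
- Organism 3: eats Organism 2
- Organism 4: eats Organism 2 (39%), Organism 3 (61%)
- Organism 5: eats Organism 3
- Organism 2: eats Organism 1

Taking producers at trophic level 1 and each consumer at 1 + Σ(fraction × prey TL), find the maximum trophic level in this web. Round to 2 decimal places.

Organism 2: 1 + 1 = 2
Organism 3: 1 + 2 = 3
Organism 4: 1 + (0.39×2 + 0.61×3) = 3.61
Organism 5: 1 + 3 = 4
Organism 6: 1 + (0.33×3 + 0.2×2 + 0.47×3.61) = 4.0867
Organism 7: 1 + (0.58×3 + 0.25×1 + 0.17×2) = 3.33

4.09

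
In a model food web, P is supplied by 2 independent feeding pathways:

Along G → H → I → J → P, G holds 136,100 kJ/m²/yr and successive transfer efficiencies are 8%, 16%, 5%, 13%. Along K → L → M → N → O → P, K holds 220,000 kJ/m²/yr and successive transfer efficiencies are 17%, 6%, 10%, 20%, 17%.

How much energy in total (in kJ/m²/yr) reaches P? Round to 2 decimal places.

18.95 kJ/m²/yr

Via G: 136100 × 0.08 × 0.16 × 0.05 × 0.13 = 11.32352 kJ/m²/yr
Via K: 220000 × 0.17 × 0.06 × 0.1 × 0.2 × 0.17 = 7.6296 kJ/m²/yr
Total at P: 11.32352 + 7.6296 = 18.95312 kJ/m²/yr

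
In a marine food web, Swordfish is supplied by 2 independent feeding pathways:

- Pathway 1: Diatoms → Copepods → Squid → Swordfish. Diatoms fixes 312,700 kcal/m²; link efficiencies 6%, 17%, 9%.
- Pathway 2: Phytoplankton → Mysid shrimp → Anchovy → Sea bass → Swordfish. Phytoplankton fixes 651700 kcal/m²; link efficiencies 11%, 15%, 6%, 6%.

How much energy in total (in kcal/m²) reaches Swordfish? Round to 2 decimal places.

325.77 kcal/m²

Pathway 1: 312700 × 0.06 × 0.17 × 0.09 = 287.0586 kcal/m²
Pathway 2: 651700 × 0.11 × 0.15 × 0.06 × 0.06 = 38.71098 kcal/m²
Total at Swordfish: 287.0586 + 38.71098 = 325.76958 kcal/m²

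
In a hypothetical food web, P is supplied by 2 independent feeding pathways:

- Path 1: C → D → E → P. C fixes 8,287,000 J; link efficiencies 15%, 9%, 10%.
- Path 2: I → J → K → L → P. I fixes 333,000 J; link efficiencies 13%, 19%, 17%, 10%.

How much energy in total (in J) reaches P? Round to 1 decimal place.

11327.3 J

Path 1: 8287000 × 0.15 × 0.09 × 0.1 = 11187.45 J
Path 2: 333000 × 0.13 × 0.19 × 0.17 × 0.1 = 139.8267 J
Total at P: 11187.45 + 139.8267 = 11327.2767 J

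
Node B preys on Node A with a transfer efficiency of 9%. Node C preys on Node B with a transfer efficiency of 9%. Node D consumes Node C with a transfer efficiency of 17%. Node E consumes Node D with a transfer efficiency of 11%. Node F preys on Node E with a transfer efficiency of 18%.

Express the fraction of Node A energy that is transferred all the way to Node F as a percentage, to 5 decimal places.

0.00273%

Product of link efficiencies: 0.09 × 0.09 × 0.17 × 0.11 × 0.18 = 0.0000272646
As a percentage: 0.0000272646 × 100 = 0.00273%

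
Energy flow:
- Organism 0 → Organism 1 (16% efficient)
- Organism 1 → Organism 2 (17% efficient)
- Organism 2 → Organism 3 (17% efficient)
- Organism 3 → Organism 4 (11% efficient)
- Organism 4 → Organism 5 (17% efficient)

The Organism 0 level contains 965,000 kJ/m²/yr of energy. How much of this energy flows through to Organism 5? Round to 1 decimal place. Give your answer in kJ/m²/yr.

Organism 1: 965000 × 0.16 = 154400 kJ/m²/yr
Organism 2: 154400 × 0.17 = 26248 kJ/m²/yr
Organism 3: 26248 × 0.17 = 4462.16 kJ/m²/yr
Organism 4: 4462.16 × 0.11 = 490.8376 kJ/m²/yr
Organism 5: 490.8376 × 0.17 = 83.442392 kJ/m²/yr

83.4 kJ/m²/yr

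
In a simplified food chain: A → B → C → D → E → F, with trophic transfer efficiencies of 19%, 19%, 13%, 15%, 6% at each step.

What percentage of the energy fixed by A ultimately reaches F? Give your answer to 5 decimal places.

0.00422%

Product of link efficiencies: 0.19 × 0.19 × 0.13 × 0.15 × 0.06 = 0.000042237
As a percentage: 0.000042237 × 100 = 0.00422%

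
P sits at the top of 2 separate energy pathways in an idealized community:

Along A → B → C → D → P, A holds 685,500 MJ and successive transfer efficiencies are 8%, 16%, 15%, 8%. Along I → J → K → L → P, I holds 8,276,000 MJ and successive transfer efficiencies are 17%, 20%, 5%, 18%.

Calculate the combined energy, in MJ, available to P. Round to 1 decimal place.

Via A: 685500 × 0.08 × 0.16 × 0.15 × 0.08 = 105.2928 MJ
Via I: 8276000 × 0.17 × 0.2 × 0.05 × 0.18 = 2532.456 MJ
Total at P: 105.2928 + 2532.456 = 2637.7488 MJ

2637.7 MJ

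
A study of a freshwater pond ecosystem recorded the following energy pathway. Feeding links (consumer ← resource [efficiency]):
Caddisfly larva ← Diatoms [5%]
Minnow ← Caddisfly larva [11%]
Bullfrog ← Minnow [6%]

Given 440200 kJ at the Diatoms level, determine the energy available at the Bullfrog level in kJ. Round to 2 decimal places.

Caddisfly larva: 440200 × 0.05 = 22010 kJ
Minnow: 22010 × 0.11 = 2421.1 kJ
Bullfrog: 2421.1 × 0.06 = 145.266 kJ

145.27 kJ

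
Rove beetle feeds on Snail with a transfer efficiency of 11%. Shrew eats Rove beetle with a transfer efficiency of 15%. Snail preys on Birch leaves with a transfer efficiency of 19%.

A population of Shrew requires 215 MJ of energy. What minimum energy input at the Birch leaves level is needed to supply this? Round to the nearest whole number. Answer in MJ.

68581 MJ

Cumulative transfer efficiency: 0.19 × 0.11 × 0.15 = 0.003135
Birch leaves energy = 215 / 0.003135 = 68581 MJ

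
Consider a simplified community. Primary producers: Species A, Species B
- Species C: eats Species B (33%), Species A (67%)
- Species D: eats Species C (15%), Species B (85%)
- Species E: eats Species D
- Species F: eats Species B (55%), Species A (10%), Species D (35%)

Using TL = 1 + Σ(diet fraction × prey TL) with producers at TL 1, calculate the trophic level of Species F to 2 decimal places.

2.40

Species C: 1 + (0.33×1 + 0.67×1) = 2
Species D: 1 + (0.15×2 + 0.85×1) = 2.15
Species E: 1 + 2.15 = 3.15
Species F: 1 + (0.55×1 + 0.1×1 + 0.35×2.15) = 2.4025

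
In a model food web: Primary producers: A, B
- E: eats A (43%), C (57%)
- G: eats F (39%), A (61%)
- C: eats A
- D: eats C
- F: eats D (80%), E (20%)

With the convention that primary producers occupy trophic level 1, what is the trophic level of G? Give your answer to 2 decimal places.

3.14

C: 1 + 1 = 2
D: 1 + 2 = 3
E: 1 + (0.43×1 + 0.57×2) = 2.57
F: 1 + (0.8×3 + 0.2×2.57) = 3.914
G: 1 + (0.39×3.914 + 0.61×1) = 3.13646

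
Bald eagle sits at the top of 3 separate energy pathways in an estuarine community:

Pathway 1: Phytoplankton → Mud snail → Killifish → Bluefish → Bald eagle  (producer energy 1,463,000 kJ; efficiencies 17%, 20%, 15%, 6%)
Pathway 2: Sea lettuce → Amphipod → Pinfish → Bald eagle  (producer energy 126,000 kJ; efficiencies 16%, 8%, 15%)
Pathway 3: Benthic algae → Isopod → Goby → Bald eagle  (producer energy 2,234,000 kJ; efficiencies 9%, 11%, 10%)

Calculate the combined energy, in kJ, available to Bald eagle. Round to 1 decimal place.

Pathway 1: 1463000 × 0.17 × 0.2 × 0.15 × 0.06 = 447.678 kJ
Pathway 2: 126000 × 0.16 × 0.08 × 0.15 = 241.92 kJ
Pathway 3: 2234000 × 0.09 × 0.11 × 0.1 = 2211.66 kJ
Total at Bald eagle: 447.678 + 241.92 + 2211.66 = 2901.258 kJ

2901.3 kJ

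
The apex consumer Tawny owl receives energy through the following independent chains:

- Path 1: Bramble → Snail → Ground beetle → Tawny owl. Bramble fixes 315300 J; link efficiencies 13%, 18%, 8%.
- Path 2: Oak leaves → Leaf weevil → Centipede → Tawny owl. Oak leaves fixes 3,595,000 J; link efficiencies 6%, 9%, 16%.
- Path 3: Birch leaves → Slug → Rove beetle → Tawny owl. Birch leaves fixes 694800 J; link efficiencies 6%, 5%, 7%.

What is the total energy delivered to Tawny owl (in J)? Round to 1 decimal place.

Path 1: 315300 × 0.13 × 0.18 × 0.08 = 590.2416 J
Path 2: 3595000 × 0.06 × 0.09 × 0.16 = 3106.08 J
Path 3: 694800 × 0.06 × 0.05 × 0.07 = 145.908 J
Total at Tawny owl: 590.2416 + 3106.08 + 145.908 = 3842.2296 J

3842.2 J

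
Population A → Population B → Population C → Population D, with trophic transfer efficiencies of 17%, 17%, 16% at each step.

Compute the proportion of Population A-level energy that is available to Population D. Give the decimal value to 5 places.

0.00462

Product of link efficiencies: 0.17 × 0.17 × 0.16 = 0.004624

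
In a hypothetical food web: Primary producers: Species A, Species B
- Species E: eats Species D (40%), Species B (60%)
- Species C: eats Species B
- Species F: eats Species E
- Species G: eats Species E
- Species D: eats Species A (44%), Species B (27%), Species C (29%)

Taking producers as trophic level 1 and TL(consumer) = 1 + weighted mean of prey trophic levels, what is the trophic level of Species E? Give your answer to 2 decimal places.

2.52

Species C: 1 + 1 = 2
Species D: 1 + (0.44×1 + 0.27×1 + 0.29×2) = 2.29
Species E: 1 + (0.4×2.29 + 0.6×1) = 2.516
Species F: 1 + 2.516 = 3.516
Species G: 1 + 2.516 = 3.516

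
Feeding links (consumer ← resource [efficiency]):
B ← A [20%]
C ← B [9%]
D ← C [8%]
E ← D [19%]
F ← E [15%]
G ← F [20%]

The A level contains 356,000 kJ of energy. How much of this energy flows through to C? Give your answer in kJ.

B: 356000 × 0.2 = 71200 kJ
C: 71200 × 0.09 = 6408 kJ

6408 kJ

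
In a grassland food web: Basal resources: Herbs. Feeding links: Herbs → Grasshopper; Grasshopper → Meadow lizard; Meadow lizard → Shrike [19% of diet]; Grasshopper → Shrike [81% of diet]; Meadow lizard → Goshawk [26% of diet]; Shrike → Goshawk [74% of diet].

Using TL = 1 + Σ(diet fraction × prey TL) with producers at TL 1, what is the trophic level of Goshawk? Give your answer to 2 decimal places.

Grasshopper: 1 + 1 = 2
Meadow lizard: 1 + 2 = 3
Shrike: 1 + (0.19×3 + 0.81×2) = 3.19
Goshawk: 1 + (0.26×3 + 0.74×3.19) = 4.1406

4.14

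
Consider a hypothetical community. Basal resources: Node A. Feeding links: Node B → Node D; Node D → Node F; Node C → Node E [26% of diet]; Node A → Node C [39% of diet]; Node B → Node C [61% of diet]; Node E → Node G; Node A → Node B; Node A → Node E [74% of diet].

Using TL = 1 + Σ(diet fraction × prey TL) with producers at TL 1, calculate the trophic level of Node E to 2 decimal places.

2.42

Node B: 1 + 1 = 2
Node C: 1 + (0.61×2 + 0.39×1) = 2.61
Node D: 1 + 2 = 3
Node E: 1 + (0.74×1 + 0.26×2.61) = 2.4186
Node F: 1 + 3 = 4
Node G: 1 + 2.4186 = 3.4186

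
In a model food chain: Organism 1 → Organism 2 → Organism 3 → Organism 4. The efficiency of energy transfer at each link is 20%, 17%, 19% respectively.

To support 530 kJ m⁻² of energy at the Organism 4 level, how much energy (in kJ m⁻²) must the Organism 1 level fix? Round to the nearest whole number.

82043 kJ m⁻²

Cumulative transfer efficiency: 0.2 × 0.17 × 0.19 = 0.00646
Organism 1 energy = 530 / 0.00646 = 82043 kJ m⁻²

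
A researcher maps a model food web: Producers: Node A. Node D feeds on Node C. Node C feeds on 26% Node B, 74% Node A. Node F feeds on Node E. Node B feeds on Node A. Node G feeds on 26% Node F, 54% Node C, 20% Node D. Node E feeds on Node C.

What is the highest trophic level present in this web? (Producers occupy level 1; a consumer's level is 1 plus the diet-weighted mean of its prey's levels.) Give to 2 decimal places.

Node B: 1 + 1 = 2
Node C: 1 + (0.26×2 + 0.74×1) = 2.26
Node D: 1 + 2.26 = 3.26
Node E: 1 + 2.26 = 3.26
Node F: 1 + 3.26 = 4.26
Node G: 1 + (0.26×4.26 + 0.54×2.26 + 0.2×3.26) = 3.98

4.26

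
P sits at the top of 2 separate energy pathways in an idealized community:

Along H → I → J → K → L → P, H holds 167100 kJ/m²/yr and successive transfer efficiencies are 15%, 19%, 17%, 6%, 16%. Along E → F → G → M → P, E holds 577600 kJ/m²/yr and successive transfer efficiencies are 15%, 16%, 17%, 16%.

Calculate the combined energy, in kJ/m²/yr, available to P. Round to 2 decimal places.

Via H: 167100 × 0.15 × 0.19 × 0.17 × 0.06 × 0.16 = 7.7721552 kJ/m²/yr
Via E: 577600 × 0.15 × 0.16 × 0.17 × 0.16 = 377.05728 kJ/m²/yr
Total at P: 7.7721552 + 377.05728 = 384.8294352 kJ/m²/yr

384.83 kJ/m²/yr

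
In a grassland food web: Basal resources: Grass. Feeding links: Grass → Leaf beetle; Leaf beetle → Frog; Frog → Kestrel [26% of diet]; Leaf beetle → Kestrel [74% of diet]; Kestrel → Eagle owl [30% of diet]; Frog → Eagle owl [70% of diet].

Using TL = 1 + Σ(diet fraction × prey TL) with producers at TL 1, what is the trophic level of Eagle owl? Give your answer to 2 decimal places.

Leaf beetle: 1 + 1 = 2
Frog: 1 + 2 = 3
Kestrel: 1 + (0.26×3 + 0.74×2) = 3.26
Eagle owl: 1 + (0.3×3.26 + 0.7×3) = 4.078

4.08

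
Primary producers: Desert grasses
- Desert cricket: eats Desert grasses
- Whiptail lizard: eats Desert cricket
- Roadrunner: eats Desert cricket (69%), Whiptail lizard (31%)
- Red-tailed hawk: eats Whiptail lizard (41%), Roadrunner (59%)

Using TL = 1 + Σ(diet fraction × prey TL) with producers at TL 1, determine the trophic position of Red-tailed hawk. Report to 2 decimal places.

Desert cricket: 1 + 1 = 2
Whiptail lizard: 1 + 2 = 3
Roadrunner: 1 + (0.69×2 + 0.31×3) = 3.31
Red-tailed hawk: 1 + (0.41×3 + 0.59×3.31) = 4.1829

4.18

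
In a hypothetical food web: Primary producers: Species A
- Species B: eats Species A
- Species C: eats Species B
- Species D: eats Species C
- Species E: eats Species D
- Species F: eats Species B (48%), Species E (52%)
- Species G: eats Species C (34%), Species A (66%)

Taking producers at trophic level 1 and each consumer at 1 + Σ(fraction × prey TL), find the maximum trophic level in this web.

Species B: 1 + 1 = 2
Species C: 1 + 2 = 3
Species D: 1 + 3 = 4
Species E: 1 + 4 = 5
Species F: 1 + (0.48×2 + 0.52×5) = 4.56
Species G: 1 + (0.34×3 + 0.66×1) = 2.68

5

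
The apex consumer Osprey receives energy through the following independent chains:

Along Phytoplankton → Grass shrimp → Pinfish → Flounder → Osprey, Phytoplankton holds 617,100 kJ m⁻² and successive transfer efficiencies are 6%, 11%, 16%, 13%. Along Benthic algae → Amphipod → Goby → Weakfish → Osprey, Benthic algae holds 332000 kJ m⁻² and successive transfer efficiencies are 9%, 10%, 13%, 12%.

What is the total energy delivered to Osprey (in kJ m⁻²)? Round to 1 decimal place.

131.3 kJ m⁻²

Via Phytoplankton: 617100 × 0.06 × 0.11 × 0.16 × 0.13 = 84.715488 kJ m⁻²
Via Benthic algae: 332000 × 0.09 × 0.1 × 0.13 × 0.12 = 46.6128 kJ m⁻²
Total at Osprey: 84.715488 + 46.6128 = 131.328288 kJ m⁻²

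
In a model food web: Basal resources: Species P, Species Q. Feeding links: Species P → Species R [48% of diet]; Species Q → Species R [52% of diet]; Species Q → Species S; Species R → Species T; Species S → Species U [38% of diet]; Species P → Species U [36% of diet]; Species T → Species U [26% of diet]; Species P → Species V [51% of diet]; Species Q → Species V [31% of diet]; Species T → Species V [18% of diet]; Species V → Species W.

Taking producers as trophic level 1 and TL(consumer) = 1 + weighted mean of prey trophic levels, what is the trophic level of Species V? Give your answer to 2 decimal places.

2.36

Species R: 1 + (0.48×1 + 0.52×1) = 2
Species S: 1 + 1 = 2
Species T: 1 + 2 = 3
Species U: 1 + (0.38×2 + 0.36×1 + 0.26×3) = 2.9
Species V: 1 + (0.51×1 + 0.31×1 + 0.18×3) = 2.36
Species W: 1 + 2.36 = 3.36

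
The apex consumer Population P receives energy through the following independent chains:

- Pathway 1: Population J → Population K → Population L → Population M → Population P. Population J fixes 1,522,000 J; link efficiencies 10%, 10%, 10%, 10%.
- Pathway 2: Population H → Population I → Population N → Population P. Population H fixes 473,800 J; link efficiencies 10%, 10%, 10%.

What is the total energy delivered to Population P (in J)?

Pathway 1: 1522000 × 0.1 × 0.1 × 0.1 × 0.1 = 152.2 J
Pathway 2: 473800 × 0.1 × 0.1 × 0.1 = 473.8 J
Total at Population P: 152.2 + 473.8 = 626 J

626 J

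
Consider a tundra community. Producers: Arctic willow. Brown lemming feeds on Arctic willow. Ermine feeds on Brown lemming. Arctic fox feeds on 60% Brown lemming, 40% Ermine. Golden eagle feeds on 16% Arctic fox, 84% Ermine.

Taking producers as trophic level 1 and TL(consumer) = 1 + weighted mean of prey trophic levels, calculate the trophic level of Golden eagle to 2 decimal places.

Brown lemming: 1 + 1 = 2
Ermine: 1 + 2 = 3
Arctic fox: 1 + (0.6×2 + 0.4×3) = 3.4
Golden eagle: 1 + (0.16×3.4 + 0.84×3) = 4.064

4.06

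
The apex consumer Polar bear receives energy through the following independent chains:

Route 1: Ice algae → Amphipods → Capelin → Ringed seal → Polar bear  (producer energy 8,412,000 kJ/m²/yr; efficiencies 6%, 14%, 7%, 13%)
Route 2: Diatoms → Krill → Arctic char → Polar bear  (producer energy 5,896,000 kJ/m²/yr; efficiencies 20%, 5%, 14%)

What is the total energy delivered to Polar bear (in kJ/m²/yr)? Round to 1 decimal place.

Route 1: 8412000 × 0.06 × 0.14 × 0.07 × 0.13 = 643.01328 kJ/m²/yr
Route 2: 5896000 × 0.2 × 0.05 × 0.14 = 8254.4 kJ/m²/yr
Total at Polar bear: 643.01328 + 8254.4 = 8897.41328 kJ/m²/yr

8897.4 kJ/m²/yr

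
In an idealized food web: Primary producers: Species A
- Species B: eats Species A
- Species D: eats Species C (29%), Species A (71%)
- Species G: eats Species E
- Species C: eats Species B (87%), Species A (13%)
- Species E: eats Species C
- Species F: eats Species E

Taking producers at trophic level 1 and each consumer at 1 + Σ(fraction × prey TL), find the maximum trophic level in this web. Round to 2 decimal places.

4.87

Species B: 1 + 1 = 2
Species C: 1 + (0.87×2 + 0.13×1) = 2.87
Species D: 1 + (0.29×2.87 + 0.71×1) = 2.5423
Species E: 1 + 2.87 = 3.87
Species F: 1 + 3.87 = 4.87
Species G: 1 + 3.87 = 4.87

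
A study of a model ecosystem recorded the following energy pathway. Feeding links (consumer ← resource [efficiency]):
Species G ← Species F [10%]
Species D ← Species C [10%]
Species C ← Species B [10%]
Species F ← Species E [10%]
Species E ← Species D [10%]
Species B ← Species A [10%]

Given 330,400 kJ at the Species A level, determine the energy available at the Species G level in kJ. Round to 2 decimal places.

Species B: 330400 × 0.1 = 33040 kJ
Species C: 33040 × 0.1 = 3304 kJ
Species D: 3304 × 0.1 = 330.4 kJ
Species E: 330.4 × 0.1 = 33.04 kJ
Species F: 33.04 × 0.1 = 3.304 kJ
Species G: 3.304 × 0.1 = 0.3304 kJ

0.33 kJ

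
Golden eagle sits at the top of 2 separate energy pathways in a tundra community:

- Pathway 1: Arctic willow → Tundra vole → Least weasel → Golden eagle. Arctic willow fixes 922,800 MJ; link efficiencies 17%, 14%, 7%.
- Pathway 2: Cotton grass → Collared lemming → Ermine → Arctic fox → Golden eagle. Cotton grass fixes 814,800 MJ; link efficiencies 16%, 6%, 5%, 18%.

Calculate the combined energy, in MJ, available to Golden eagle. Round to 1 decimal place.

Pathway 1: 922800 × 0.17 × 0.14 × 0.07 = 1537.3848 MJ
Pathway 2: 814800 × 0.16 × 0.06 × 0.05 × 0.18 = 70.39872 MJ
Total at Golden eagle: 1537.3848 + 70.39872 = 1607.78352 MJ

1607.8 MJ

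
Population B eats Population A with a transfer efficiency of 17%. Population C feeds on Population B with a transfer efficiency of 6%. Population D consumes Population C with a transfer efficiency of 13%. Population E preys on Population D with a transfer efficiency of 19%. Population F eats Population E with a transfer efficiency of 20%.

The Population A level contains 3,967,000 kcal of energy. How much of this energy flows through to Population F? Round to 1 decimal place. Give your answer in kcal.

199.9 kcal

Population B: 3967000 × 0.17 = 674390 kcal
Population C: 674390 × 0.06 = 40463.4 kcal
Population D: 40463.4 × 0.13 = 5260.242 kcal
Population E: 5260.242 × 0.19 = 999.44598 kcal
Population F: 999.44598 × 0.2 = 199.889196 kcal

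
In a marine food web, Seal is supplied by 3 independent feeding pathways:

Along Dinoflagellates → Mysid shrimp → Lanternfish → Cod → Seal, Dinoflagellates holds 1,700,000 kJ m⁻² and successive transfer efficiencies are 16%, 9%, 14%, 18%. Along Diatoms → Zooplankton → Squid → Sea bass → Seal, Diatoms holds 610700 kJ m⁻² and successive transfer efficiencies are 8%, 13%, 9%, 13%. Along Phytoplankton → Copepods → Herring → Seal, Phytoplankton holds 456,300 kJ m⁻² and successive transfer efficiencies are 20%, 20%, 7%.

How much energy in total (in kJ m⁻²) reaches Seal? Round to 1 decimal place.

Via Dinoflagellates: 1700000 × 0.16 × 0.09 × 0.14 × 0.18 = 616.896 kJ m⁻²
Via Diatoms: 610700 × 0.08 × 0.13 × 0.09 × 0.13 = 74.309976 kJ m⁻²
Via Phytoplankton: 456300 × 0.2 × 0.2 × 0.07 = 1277.64 kJ m⁻²
Total at Seal: 616.896 + 74.309976 + 1277.64 = 1968.845976 kJ m⁻²

1968.8 kJ m⁻²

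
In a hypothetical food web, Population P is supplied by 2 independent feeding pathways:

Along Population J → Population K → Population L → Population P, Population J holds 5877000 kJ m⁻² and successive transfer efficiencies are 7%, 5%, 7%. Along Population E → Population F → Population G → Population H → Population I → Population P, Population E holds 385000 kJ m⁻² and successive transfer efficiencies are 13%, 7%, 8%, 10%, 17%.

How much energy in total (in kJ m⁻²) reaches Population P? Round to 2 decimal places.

1444.63 kJ m⁻²

Via Population J: 5877000 × 0.07 × 0.05 × 0.07 = 1439.865 kJ m⁻²
Via Population E: 385000 × 0.13 × 0.07 × 0.08 × 0.1 × 0.17 = 4.76476 kJ m⁻²
Total at Population P: 1439.865 + 4.76476 = 1444.62976 kJ m⁻²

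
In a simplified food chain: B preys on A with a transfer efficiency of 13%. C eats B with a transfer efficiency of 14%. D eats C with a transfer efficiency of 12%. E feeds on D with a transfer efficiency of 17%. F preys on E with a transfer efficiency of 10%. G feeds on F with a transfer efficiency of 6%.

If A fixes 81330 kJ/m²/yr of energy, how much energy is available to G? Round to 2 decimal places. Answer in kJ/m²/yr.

0.18 kJ/m²/yr

B: 81330 × 0.13 = 10572.9 kJ/m²/yr
C: 10572.9 × 0.14 = 1480.206 kJ/m²/yr
D: 1480.206 × 0.12 = 177.62472 kJ/m²/yr
E: 177.62472 × 0.17 = 30.1962024 kJ/m²/yr
F: 30.1962024 × 0.1 = 3.01962024 kJ/m²/yr
G: 3.01962024 × 0.06 = 0.1811772144 kJ/m²/yr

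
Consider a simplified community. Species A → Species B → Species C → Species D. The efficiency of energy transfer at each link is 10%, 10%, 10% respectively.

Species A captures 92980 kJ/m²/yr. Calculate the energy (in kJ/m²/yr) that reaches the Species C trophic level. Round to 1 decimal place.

929.8 kJ/m²/yr

Species B: 92980 × 0.1 = 9298 kJ/m²/yr
Species C: 9298 × 0.1 = 929.8 kJ/m²/yr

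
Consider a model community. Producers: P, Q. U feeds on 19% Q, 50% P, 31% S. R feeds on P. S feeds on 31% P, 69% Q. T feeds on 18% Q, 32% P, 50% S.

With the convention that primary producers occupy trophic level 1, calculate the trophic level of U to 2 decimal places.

2.31

R: 1 + 1 = 2
S: 1 + (0.31×1 + 0.69×1) = 2
T: 1 + (0.18×1 + 0.32×1 + 0.5×2) = 2.5
U: 1 + (0.19×1 + 0.5×1 + 0.31×2) = 2.31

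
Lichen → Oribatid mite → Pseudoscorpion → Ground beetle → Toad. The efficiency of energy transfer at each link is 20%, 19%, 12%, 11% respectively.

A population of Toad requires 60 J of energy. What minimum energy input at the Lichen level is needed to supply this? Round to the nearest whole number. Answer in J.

Cumulative transfer efficiency: 0.2 × 0.19 × 0.12 × 0.11 = 0.0005016
Lichen energy = 60 / 0.0005016 = 119617 J

119617 J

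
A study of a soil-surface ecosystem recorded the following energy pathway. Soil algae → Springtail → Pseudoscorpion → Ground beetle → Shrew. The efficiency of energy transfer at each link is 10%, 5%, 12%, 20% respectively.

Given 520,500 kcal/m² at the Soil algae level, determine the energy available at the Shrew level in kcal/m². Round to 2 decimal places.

Springtail: 520500 × 0.1 = 52050 kcal/m²
Pseudoscorpion: 52050 × 0.05 = 2602.5 kcal/m²
Ground beetle: 2602.5 × 0.12 = 312.3 kcal/m²
Shrew: 312.3 × 0.2 = 62.46 kcal/m²

62.46 kcal/m²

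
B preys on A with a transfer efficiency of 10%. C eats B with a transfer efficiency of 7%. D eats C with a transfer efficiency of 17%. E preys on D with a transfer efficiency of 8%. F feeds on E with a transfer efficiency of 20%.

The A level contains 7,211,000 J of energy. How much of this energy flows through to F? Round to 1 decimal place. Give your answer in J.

137.3 J

B: 7211000 × 0.1 = 721100 J
C: 721100 × 0.07 = 50477 J
D: 50477 × 0.17 = 8581.09 J
E: 8581.09 × 0.08 = 686.4872 J
F: 686.4872 × 0.2 = 137.29744 J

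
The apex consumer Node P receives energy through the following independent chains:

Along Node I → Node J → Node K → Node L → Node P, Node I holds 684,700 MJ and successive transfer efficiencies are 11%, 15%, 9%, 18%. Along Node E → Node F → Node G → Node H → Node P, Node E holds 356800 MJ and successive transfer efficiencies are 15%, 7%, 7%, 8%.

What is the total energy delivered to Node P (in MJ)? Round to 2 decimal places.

Via Node I: 684700 × 0.11 × 0.15 × 0.09 × 0.18 = 183.02031 MJ
Via Node E: 356800 × 0.15 × 0.07 × 0.07 × 0.08 = 20.97984 MJ
Total at Node P: 183.02031 + 20.97984 = 204.00015 MJ

204.00 MJ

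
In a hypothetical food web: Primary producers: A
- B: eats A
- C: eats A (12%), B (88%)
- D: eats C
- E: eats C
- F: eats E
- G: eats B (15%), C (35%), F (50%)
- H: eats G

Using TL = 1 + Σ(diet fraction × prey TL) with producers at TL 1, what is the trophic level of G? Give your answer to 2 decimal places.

B: 1 + 1 = 2
C: 1 + (0.12×1 + 0.88×2) = 2.88
D: 1 + 2.88 = 3.88
E: 1 + 2.88 = 3.88
F: 1 + 3.88 = 4.88
G: 1 + (0.15×2 + 0.35×2.88 + 0.5×4.88) = 4.748
H: 1 + 4.748 = 5.748

4.75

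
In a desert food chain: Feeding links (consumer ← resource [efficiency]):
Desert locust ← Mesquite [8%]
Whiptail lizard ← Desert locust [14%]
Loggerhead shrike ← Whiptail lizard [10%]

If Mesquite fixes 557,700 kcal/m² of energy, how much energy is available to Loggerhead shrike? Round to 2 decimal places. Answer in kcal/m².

Desert locust: 557700 × 0.08 = 44616 kcal/m²
Whiptail lizard: 44616 × 0.14 = 6246.24 kcal/m²
Loggerhead shrike: 6246.24 × 0.1 = 624.624 kcal/m²

624.62 kcal/m²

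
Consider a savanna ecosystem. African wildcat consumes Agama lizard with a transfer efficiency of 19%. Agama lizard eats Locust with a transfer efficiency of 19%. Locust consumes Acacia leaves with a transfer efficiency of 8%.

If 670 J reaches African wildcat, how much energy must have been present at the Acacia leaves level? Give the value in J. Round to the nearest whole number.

Cumulative transfer efficiency: 0.08 × 0.19 × 0.19 = 0.002888
Acacia leaves energy = 670 / 0.002888 = 231994 J

231994 J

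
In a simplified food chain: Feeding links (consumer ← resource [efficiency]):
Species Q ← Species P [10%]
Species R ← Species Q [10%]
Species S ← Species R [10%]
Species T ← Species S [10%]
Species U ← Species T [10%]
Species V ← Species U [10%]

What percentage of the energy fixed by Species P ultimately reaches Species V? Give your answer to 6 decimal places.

Product of link efficiencies: 0.1 × 0.1 × 0.1 × 0.1 × 0.1 × 0.1 = 0.000001
As a percentage: 0.000001 × 100 = 0.000100%

0.000100%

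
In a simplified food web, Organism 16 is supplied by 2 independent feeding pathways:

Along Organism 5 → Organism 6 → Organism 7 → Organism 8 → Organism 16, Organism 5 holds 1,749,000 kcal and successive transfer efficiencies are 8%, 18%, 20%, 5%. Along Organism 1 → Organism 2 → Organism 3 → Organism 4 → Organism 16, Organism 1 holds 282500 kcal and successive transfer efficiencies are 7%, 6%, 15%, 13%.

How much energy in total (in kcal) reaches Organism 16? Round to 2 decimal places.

Via Organism 5: 1749000 × 0.08 × 0.18 × 0.2 × 0.05 = 251.856 kcal
Via Organism 1: 282500 × 0.07 × 0.06 × 0.15 × 0.13 = 23.13675 kcal
Total at Organism 16: 251.856 + 23.13675 = 274.99275 kcal

274.99 kcal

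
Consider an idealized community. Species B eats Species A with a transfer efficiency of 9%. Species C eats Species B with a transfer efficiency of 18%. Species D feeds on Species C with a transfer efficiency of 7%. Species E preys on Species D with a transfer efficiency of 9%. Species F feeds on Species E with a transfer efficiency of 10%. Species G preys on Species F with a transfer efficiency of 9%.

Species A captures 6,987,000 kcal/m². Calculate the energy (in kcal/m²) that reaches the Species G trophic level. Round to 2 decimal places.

6.42 kcal/m²

Species B: 6987000 × 0.09 = 628830 kcal/m²
Species C: 628830 × 0.18 = 113189.4 kcal/m²
Species D: 113189.4 × 0.07 = 7923.258 kcal/m²
Species E: 7923.258 × 0.09 = 713.09322 kcal/m²
Species F: 713.09322 × 0.1 = 71.309322 kcal/m²
Species G: 71.309322 × 0.09 = 6.41783898 kcal/m²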